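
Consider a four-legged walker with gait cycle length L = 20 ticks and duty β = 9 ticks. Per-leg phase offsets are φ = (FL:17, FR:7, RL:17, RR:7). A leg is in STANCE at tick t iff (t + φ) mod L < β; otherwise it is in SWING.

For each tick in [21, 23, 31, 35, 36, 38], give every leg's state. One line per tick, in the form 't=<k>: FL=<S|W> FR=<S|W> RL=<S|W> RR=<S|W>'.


t=21: FL=W FR=S RL=W RR=S
t=23: FL=S FR=W RL=S RR=W
t=31: FL=S FR=W RL=S RR=W
t=35: FL=W FR=S RL=W RR=S
t=36: FL=W FR=S RL=W RR=S
t=38: FL=W FR=S RL=W RR=S

t=21: phase=(18,8,18,8) vs β=9 → FL=W FR=S RL=W RR=S
t=23: phase=(0,10,0,10) vs β=9 → FL=S FR=W RL=S RR=W
t=31: phase=(8,18,8,18) vs β=9 → FL=S FR=W RL=S RR=W
t=35: phase=(12,2,12,2) vs β=9 → FL=W FR=S RL=W RR=S
t=36: phase=(13,3,13,3) vs β=9 → FL=W FR=S RL=W RR=S
t=38: phase=(15,5,15,5) vs β=9 → FL=W FR=S RL=W RR=S


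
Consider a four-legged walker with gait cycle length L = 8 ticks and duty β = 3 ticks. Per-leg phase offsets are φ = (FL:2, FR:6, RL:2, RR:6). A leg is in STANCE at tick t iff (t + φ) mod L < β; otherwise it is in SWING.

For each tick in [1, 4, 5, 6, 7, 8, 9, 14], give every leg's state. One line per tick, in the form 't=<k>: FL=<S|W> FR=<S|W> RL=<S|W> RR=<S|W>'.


t=1: phase=(3,7,3,7) vs β=3 → FL=W FR=W RL=W RR=W
t=4: phase=(6,2,6,2) vs β=3 → FL=W FR=S RL=W RR=S
t=5: phase=(7,3,7,3) vs β=3 → FL=W FR=W RL=W RR=W
t=6: phase=(0,4,0,4) vs β=3 → FL=S FR=W RL=S RR=W
t=7: phase=(1,5,1,5) vs β=3 → FL=S FR=W RL=S RR=W
t=8: phase=(2,6,2,6) vs β=3 → FL=S FR=W RL=S RR=W
t=9: phase=(3,7,3,7) vs β=3 → FL=W FR=W RL=W RR=W
t=14: phase=(0,4,0,4) vs β=3 → FL=S FR=W RL=S RR=W

t=1: FL=W FR=W RL=W RR=W
t=4: FL=W FR=S RL=W RR=S
t=5: FL=W FR=W RL=W RR=W
t=6: FL=S FR=W RL=S RR=W
t=7: FL=S FR=W RL=S RR=W
t=8: FL=S FR=W RL=S RR=W
t=9: FL=W FR=W RL=W RR=W
t=14: FL=S FR=W RL=S RR=W


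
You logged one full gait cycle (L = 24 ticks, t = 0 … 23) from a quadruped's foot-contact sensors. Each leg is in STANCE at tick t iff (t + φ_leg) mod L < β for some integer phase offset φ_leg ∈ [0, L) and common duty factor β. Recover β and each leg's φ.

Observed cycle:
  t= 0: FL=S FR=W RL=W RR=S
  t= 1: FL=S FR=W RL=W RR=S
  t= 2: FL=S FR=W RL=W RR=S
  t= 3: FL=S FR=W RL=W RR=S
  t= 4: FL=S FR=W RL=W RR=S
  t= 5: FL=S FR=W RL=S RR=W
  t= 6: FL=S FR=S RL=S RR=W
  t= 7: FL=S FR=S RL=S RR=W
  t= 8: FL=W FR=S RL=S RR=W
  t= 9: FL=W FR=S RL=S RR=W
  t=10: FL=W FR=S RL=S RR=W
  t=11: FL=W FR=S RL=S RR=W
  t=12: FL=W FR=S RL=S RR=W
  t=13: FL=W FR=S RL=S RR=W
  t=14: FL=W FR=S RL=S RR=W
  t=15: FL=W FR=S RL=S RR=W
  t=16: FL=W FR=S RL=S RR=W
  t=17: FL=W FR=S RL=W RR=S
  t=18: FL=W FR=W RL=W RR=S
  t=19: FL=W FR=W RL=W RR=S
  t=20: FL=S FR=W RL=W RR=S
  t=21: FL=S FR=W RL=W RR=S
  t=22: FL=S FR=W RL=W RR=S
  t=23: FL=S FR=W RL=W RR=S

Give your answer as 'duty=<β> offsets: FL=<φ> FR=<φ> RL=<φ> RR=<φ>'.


duty β = stance ticks per leg = 12
FL: stance ticks = 12; W→S at t=20 → φ=4
FR: stance ticks = 12; W→S at t=6 → φ=18
RL: stance ticks = 12; W→S at t=5 → φ=19
RR: stance ticks = 12; W→S at t=17 → φ=7

duty=12 offsets: FL=4 FR=18 RL=19 RR=7


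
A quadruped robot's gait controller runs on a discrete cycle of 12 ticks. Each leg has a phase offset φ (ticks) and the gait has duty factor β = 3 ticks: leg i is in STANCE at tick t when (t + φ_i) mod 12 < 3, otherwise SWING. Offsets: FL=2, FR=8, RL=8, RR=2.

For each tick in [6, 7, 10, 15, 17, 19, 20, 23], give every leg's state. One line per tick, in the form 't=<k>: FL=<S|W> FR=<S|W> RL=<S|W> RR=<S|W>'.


t=6: FL=W FR=S RL=S RR=W
t=7: FL=W FR=W RL=W RR=W
t=10: FL=S FR=W RL=W RR=S
t=15: FL=W FR=W RL=W RR=W
t=17: FL=W FR=S RL=S RR=W
t=19: FL=W FR=W RL=W RR=W
t=20: FL=W FR=W RL=W RR=W
t=23: FL=S FR=W RL=W RR=S

t=6: phase=(8,2,2,8) vs β=3 → FL=W FR=S RL=S RR=W
t=7: phase=(9,3,3,9) vs β=3 → FL=W FR=W RL=W RR=W
t=10: phase=(0,6,6,0) vs β=3 → FL=S FR=W RL=W RR=S
t=15: phase=(5,11,11,5) vs β=3 → FL=W FR=W RL=W RR=W
t=17: phase=(7,1,1,7) vs β=3 → FL=W FR=S RL=S RR=W
t=19: phase=(9,3,3,9) vs β=3 → FL=W FR=W RL=W RR=W
t=20: phase=(10,4,4,10) vs β=3 → FL=W FR=W RL=W RR=W
t=23: phase=(1,7,7,1) vs β=3 → FL=S FR=W RL=W RR=S


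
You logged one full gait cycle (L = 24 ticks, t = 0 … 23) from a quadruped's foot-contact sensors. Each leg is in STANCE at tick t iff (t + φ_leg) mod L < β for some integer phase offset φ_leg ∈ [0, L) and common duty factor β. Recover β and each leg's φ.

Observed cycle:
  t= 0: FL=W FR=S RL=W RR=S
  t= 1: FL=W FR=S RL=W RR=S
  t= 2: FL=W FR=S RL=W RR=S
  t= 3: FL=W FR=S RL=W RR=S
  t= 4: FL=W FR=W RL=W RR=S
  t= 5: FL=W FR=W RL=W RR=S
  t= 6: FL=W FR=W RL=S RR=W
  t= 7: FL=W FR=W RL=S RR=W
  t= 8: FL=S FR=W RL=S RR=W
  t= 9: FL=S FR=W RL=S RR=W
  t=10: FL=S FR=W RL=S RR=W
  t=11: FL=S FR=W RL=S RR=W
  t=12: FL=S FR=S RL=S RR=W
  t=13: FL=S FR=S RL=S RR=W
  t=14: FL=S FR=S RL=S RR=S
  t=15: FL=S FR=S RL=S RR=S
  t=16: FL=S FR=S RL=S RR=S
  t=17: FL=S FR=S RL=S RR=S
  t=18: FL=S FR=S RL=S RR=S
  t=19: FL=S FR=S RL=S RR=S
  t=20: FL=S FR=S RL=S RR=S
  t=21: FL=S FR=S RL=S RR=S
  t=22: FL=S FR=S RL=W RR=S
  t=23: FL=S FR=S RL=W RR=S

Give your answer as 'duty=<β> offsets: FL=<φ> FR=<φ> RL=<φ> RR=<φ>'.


duty β = stance ticks per leg = 16
FL: stance ticks = 16; W→S at t=8 → φ=16
FR: stance ticks = 16; W→S at t=12 → φ=12
RL: stance ticks = 16; W→S at t=6 → φ=18
RR: stance ticks = 16; W→S at t=14 → φ=10

duty=16 offsets: FL=16 FR=12 RL=18 RR=10


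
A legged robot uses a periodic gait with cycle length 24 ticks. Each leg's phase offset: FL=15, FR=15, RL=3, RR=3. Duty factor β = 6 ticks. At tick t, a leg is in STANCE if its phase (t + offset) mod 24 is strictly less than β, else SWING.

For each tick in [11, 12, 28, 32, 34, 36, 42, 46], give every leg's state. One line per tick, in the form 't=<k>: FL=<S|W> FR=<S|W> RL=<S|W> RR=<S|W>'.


t=11: phase=(2,2,14,14) vs β=6 → FL=S FR=S RL=W RR=W
t=12: phase=(3,3,15,15) vs β=6 → FL=S FR=S RL=W RR=W
t=28: phase=(19,19,7,7) vs β=6 → FL=W FR=W RL=W RR=W
t=32: phase=(23,23,11,11) vs β=6 → FL=W FR=W RL=W RR=W
t=34: phase=(1,1,13,13) vs β=6 → FL=S FR=S RL=W RR=W
t=36: phase=(3,3,15,15) vs β=6 → FL=S FR=S RL=W RR=W
t=42: phase=(9,9,21,21) vs β=6 → FL=W FR=W RL=W RR=W
t=46: phase=(13,13,1,1) vs β=6 → FL=W FR=W RL=S RR=S

t=11: FL=S FR=S RL=W RR=W
t=12: FL=S FR=S RL=W RR=W
t=28: FL=W FR=W RL=W RR=W
t=32: FL=W FR=W RL=W RR=W
t=34: FL=S FR=S RL=W RR=W
t=36: FL=S FR=S RL=W RR=W
t=42: FL=W FR=W RL=W RR=W
t=46: FL=W FR=W RL=S RR=S


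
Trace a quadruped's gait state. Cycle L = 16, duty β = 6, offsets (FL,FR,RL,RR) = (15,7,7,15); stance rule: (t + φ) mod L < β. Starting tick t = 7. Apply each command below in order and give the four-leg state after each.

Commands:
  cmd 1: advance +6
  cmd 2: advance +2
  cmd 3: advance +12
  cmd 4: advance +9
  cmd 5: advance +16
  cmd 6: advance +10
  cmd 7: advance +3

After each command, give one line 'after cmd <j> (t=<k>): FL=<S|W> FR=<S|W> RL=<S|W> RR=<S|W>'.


after cmd 1 (t=13): FL=W FR=S RL=S RR=W
after cmd 2 (t=15): FL=W FR=W RL=W RR=W
after cmd 3 (t=27): FL=W FR=S RL=S RR=W
after cmd 4 (t=36): FL=S FR=W RL=W RR=S
after cmd 5 (t=52): FL=S FR=W RL=W RR=S
after cmd 6 (t=62): FL=W FR=S RL=S RR=W
after cmd 7 (t=65): FL=S FR=W RL=W RR=S

start t=7: FL=W FR=W RL=W RR=W
cmd 1: advance +6 → t=13, phase=(12,4,4,12) → FL=W FR=S RL=S RR=W
cmd 2: advance +2 → t=15, phase=(14,6,6,14) → FL=W FR=W RL=W RR=W
cmd 3: advance +12 → t=27, phase=(10,2,2,10) → FL=W FR=S RL=S RR=W
cmd 4: advance +9 → t=36, phase=(3,11,11,3) → FL=S FR=W RL=W RR=S
cmd 5: advance +16 → t=52, phase=(3,11,11,3) → FL=S FR=W RL=W RR=S
cmd 6: advance +10 → t=62, phase=(13,5,5,13) → FL=W FR=S RL=S RR=W
cmd 7: advance +3 → t=65, phase=(0,8,8,0) → FL=S FR=W RL=W RR=S


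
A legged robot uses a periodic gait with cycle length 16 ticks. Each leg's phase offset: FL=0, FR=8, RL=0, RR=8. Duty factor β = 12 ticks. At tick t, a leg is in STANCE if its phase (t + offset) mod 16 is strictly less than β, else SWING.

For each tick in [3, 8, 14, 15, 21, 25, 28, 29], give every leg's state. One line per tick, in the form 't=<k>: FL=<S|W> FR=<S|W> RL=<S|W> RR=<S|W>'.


t=3: phase=(3,11,3,11) vs β=12 → FL=S FR=S RL=S RR=S
t=8: phase=(8,0,8,0) vs β=12 → FL=S FR=S RL=S RR=S
t=14: phase=(14,6,14,6) vs β=12 → FL=W FR=S RL=W RR=S
t=15: phase=(15,7,15,7) vs β=12 → FL=W FR=S RL=W RR=S
t=21: phase=(5,13,5,13) vs β=12 → FL=S FR=W RL=S RR=W
t=25: phase=(9,1,9,1) vs β=12 → FL=S FR=S RL=S RR=S
t=28: phase=(12,4,12,4) vs β=12 → FL=W FR=S RL=W RR=S
t=29: phase=(13,5,13,5) vs β=12 → FL=W FR=S RL=W RR=S

t=3: FL=S FR=S RL=S RR=S
t=8: FL=S FR=S RL=S RR=S
t=14: FL=W FR=S RL=W RR=S
t=15: FL=W FR=S RL=W RR=S
t=21: FL=S FR=W RL=S RR=W
t=25: FL=S FR=S RL=S RR=S
t=28: FL=W FR=S RL=W RR=S
t=29: FL=W FR=S RL=W RR=S


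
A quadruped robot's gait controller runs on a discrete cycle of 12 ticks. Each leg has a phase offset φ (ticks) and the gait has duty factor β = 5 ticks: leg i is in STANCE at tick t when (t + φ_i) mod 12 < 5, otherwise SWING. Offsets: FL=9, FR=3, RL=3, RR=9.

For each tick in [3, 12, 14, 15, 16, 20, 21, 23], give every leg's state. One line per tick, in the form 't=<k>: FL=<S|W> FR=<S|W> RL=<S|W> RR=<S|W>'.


t=3: FL=S FR=W RL=W RR=S
t=12: FL=W FR=S RL=S RR=W
t=14: FL=W FR=W RL=W RR=W
t=15: FL=S FR=W RL=W RR=S
t=16: FL=S FR=W RL=W RR=S
t=20: FL=W FR=W RL=W RR=W
t=21: FL=W FR=S RL=S RR=W
t=23: FL=W FR=S RL=S RR=W

t=3: phase=(0,6,6,0) vs β=5 → FL=S FR=W RL=W RR=S
t=12: phase=(9,3,3,9) vs β=5 → FL=W FR=S RL=S RR=W
t=14: phase=(11,5,5,11) vs β=5 → FL=W FR=W RL=W RR=W
t=15: phase=(0,6,6,0) vs β=5 → FL=S FR=W RL=W RR=S
t=16: phase=(1,7,7,1) vs β=5 → FL=S FR=W RL=W RR=S
t=20: phase=(5,11,11,5) vs β=5 → FL=W FR=W RL=W RR=W
t=21: phase=(6,0,0,6) vs β=5 → FL=W FR=S RL=S RR=W
t=23: phase=(8,2,2,8) vs β=5 → FL=W FR=S RL=S RR=W


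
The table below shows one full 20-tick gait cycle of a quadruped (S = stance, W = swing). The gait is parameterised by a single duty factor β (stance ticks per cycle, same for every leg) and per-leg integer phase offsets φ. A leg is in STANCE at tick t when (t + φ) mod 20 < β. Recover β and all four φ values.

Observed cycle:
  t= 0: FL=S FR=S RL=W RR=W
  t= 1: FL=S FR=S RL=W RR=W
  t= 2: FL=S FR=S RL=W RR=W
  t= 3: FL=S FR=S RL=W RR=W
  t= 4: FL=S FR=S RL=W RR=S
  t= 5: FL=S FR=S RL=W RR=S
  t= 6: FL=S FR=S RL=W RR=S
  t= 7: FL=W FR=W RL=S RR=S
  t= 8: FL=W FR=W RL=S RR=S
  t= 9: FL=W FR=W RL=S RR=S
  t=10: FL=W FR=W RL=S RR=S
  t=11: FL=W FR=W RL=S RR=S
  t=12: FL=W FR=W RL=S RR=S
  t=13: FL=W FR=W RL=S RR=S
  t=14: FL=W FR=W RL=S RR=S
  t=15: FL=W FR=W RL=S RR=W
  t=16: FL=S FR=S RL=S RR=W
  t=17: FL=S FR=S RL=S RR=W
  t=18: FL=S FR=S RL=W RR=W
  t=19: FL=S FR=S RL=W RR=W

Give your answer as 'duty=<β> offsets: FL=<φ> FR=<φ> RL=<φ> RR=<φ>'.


duty=11 offsets: FL=4 FR=4 RL=13 RR=16

duty β = stance ticks per leg = 11
FL: stance ticks = 11; W→S at t=16 → φ=4
FR: stance ticks = 11; W→S at t=16 → φ=4
RL: stance ticks = 11; W→S at t=7 → φ=13
RR: stance ticks = 11; W→S at t=4 → φ=16


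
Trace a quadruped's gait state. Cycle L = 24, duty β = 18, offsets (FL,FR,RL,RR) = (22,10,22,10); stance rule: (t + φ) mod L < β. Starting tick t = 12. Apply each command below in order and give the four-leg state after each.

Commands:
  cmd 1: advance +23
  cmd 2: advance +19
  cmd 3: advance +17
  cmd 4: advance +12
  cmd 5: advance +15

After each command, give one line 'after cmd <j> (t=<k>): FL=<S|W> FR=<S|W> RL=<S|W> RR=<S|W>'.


start t=12: FL=S FR=W RL=S RR=W
cmd 1: advance +23 → t=35, phase=(9,21,9,21) → FL=S FR=W RL=S RR=W
cmd 2: advance +19 → t=54, phase=(4,16,4,16) → FL=S FR=S RL=S RR=S
cmd 3: advance +17 → t=71, phase=(21,9,21,9) → FL=W FR=S RL=W RR=S
cmd 4: advance +12 → t=83, phase=(9,21,9,21) → FL=S FR=W RL=S RR=W
cmd 5: advance +15 → t=98, phase=(0,12,0,12) → FL=S FR=S RL=S RR=S

after cmd 1 (t=35): FL=S FR=W RL=S RR=W
after cmd 2 (t=54): FL=S FR=S RL=S RR=S
after cmd 3 (t=71): FL=W FR=S RL=W RR=S
after cmd 4 (t=83): FL=S FR=W RL=S RR=W
after cmd 5 (t=98): FL=S FR=S RL=S RR=S


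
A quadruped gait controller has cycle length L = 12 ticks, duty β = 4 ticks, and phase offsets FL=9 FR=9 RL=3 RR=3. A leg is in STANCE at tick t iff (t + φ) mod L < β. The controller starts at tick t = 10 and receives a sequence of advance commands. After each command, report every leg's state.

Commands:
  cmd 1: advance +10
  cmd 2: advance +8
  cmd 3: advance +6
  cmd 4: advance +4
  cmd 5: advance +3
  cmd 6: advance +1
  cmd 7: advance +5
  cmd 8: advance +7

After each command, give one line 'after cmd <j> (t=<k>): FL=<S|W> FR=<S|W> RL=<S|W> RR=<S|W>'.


start t=10: FL=W FR=W RL=S RR=S
cmd 1: advance +10 → t=20, phase=(5,5,11,11) → FL=W FR=W RL=W RR=W
cmd 2: advance +8 → t=28, phase=(1,1,7,7) → FL=S FR=S RL=W RR=W
cmd 3: advance +6 → t=34, phase=(7,7,1,1) → FL=W FR=W RL=S RR=S
cmd 4: advance +4 → t=38, phase=(11,11,5,5) → FL=W FR=W RL=W RR=W
cmd 5: advance +3 → t=41, phase=(2,2,8,8) → FL=S FR=S RL=W RR=W
cmd 6: advance +1 → t=42, phase=(3,3,9,9) → FL=S FR=S RL=W RR=W
cmd 7: advance +5 → t=47, phase=(8,8,2,2) → FL=W FR=W RL=S RR=S
cmd 8: advance +7 → t=54, phase=(3,3,9,9) → FL=S FR=S RL=W RR=W

after cmd 1 (t=20): FL=W FR=W RL=W RR=W
after cmd 2 (t=28): FL=S FR=S RL=W RR=W
after cmd 3 (t=34): FL=W FR=W RL=S RR=S
after cmd 4 (t=38): FL=W FR=W RL=W RR=W
after cmd 5 (t=41): FL=S FR=S RL=W RR=W
after cmd 6 (t=42): FL=S FR=S RL=W RR=W
after cmd 7 (t=47): FL=W FR=W RL=S RR=S
after cmd 8 (t=54): FL=S FR=S RL=W RR=W


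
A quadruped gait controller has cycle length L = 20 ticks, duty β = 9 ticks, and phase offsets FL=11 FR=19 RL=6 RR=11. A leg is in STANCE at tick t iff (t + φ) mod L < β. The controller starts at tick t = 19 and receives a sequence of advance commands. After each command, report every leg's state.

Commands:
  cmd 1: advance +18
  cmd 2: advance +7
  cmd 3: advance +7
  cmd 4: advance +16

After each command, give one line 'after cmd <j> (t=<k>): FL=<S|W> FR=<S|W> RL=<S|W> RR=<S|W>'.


start t=19: FL=W FR=W RL=S RR=W
cmd 1: advance +18 → t=37, phase=(8,16,3,8) → FL=S FR=W RL=S RR=S
cmd 2: advance +7 → t=44, phase=(15,3,10,15) → FL=W FR=S RL=W RR=W
cmd 3: advance +7 → t=51, phase=(2,10,17,2) → FL=S FR=W RL=W RR=S
cmd 4: advance +16 → t=67, phase=(18,6,13,18) → FL=W FR=S RL=W RR=W

after cmd 1 (t=37): FL=S FR=W RL=S RR=S
after cmd 2 (t=44): FL=W FR=S RL=W RR=W
after cmd 3 (t=51): FL=S FR=W RL=W RR=S
after cmd 4 (t=67): FL=W FR=S RL=W RR=W


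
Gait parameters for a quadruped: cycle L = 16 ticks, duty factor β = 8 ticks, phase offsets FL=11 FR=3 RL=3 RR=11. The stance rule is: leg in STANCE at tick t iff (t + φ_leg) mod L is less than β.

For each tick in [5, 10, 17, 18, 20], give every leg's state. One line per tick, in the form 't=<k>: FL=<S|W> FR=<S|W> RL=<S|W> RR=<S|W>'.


t=5: phase=(0,8,8,0) vs β=8 → FL=S FR=W RL=W RR=S
t=10: phase=(5,13,13,5) vs β=8 → FL=S FR=W RL=W RR=S
t=17: phase=(12,4,4,12) vs β=8 → FL=W FR=S RL=S RR=W
t=18: phase=(13,5,5,13) vs β=8 → FL=W FR=S RL=S RR=W
t=20: phase=(15,7,7,15) vs β=8 → FL=W FR=S RL=S RR=W

t=5: FL=S FR=W RL=W RR=S
t=10: FL=S FR=W RL=W RR=S
t=17: FL=W FR=S RL=S RR=W
t=18: FL=W FR=S RL=S RR=W
t=20: FL=W FR=S RL=S RR=W


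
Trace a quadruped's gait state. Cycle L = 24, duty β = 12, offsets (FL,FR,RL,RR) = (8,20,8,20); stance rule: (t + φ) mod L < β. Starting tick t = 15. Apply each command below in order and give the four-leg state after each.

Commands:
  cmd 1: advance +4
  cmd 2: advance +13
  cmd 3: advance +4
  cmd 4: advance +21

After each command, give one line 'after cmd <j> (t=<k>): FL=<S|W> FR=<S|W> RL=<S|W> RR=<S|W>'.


start t=15: FL=W FR=S RL=W RR=S
cmd 1: advance +4 → t=19, phase=(3,15,3,15) → FL=S FR=W RL=S RR=W
cmd 2: advance +13 → t=32, phase=(16,4,16,4) → FL=W FR=S RL=W RR=S
cmd 3: advance +4 → t=36, phase=(20,8,20,8) → FL=W FR=S RL=W RR=S
cmd 4: advance +21 → t=57, phase=(17,5,17,5) → FL=W FR=S RL=W RR=S

after cmd 1 (t=19): FL=S FR=W RL=S RR=W
after cmd 2 (t=32): FL=W FR=S RL=W RR=S
after cmd 3 (t=36): FL=W FR=S RL=W RR=S
after cmd 4 (t=57): FL=W FR=S RL=W RR=S


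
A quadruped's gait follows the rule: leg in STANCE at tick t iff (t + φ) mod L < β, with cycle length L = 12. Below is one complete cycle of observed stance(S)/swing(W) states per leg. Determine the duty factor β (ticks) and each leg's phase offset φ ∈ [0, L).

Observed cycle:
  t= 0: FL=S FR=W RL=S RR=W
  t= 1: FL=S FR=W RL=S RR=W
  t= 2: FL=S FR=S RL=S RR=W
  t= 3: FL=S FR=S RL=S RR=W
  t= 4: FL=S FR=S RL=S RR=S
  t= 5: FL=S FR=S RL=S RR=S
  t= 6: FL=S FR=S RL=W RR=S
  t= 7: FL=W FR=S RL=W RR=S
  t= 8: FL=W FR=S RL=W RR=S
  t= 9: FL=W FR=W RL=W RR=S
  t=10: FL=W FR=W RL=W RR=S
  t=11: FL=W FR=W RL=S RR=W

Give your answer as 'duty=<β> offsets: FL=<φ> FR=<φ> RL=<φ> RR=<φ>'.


duty β = stance ticks per leg = 7
FL: stance ticks = 7; W→S at t=0 → φ=0
FR: stance ticks = 7; W→S at t=2 → φ=10
RL: stance ticks = 7; W→S at t=11 → φ=1
RR: stance ticks = 7; W→S at t=4 → φ=8

duty=7 offsets: FL=0 FR=10 RL=1 RR=8


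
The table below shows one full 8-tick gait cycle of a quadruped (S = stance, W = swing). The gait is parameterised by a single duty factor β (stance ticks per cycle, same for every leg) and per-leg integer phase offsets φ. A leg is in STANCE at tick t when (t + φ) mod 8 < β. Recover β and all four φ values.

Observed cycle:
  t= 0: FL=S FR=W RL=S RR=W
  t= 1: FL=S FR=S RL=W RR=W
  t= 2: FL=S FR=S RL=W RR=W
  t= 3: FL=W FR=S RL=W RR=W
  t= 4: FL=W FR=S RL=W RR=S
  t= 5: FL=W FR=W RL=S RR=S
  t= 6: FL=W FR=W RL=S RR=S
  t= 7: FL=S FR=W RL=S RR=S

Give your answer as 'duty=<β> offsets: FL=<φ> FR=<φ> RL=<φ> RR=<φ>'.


duty β = stance ticks per leg = 4
FL: stance ticks = 4; W→S at t=7 → φ=1
FR: stance ticks = 4; W→S at t=1 → φ=7
RL: stance ticks = 4; W→S at t=5 → φ=3
RR: stance ticks = 4; W→S at t=4 → φ=4

duty=4 offsets: FL=1 FR=7 RL=3 RR=4


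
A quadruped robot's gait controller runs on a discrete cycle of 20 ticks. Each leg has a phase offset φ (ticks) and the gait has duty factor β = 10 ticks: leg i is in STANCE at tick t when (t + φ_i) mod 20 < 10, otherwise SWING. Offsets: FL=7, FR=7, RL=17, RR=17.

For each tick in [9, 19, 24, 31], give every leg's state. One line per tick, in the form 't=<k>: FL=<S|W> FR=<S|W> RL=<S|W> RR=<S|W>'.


t=9: phase=(16,16,6,6) vs β=10 → FL=W FR=W RL=S RR=S
t=19: phase=(6,6,16,16) vs β=10 → FL=S FR=S RL=W RR=W
t=24: phase=(11,11,1,1) vs β=10 → FL=W FR=W RL=S RR=S
t=31: phase=(18,18,8,8) vs β=10 → FL=W FR=W RL=S RR=S

t=9: FL=W FR=W RL=S RR=S
t=19: FL=S FR=S RL=W RR=W
t=24: FL=W FR=W RL=S RR=S
t=31: FL=W FR=W RL=S RR=S


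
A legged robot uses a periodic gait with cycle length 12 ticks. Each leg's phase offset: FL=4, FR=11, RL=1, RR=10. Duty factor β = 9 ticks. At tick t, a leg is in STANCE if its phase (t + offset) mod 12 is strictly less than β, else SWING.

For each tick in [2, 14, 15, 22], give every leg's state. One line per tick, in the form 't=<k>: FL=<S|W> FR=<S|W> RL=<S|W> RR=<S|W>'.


t=2: phase=(6,1,3,0) vs β=9 → FL=S FR=S RL=S RR=S
t=14: phase=(6,1,3,0) vs β=9 → FL=S FR=S RL=S RR=S
t=15: phase=(7,2,4,1) vs β=9 → FL=S FR=S RL=S RR=S
t=22: phase=(2,9,11,8) vs β=9 → FL=S FR=W RL=W RR=S

t=2: FL=S FR=S RL=S RR=S
t=14: FL=S FR=S RL=S RR=S
t=15: FL=S FR=S RL=S RR=S
t=22: FL=S FR=W RL=W RR=S


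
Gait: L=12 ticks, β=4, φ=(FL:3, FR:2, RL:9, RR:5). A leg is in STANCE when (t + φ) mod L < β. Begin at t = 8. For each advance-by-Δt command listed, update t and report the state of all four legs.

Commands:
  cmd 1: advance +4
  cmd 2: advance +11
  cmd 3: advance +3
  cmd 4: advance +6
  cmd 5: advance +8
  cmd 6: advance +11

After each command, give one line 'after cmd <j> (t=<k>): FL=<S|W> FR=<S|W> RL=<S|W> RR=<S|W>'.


after cmd 1 (t=12): FL=S FR=S RL=W RR=W
after cmd 2 (t=23): FL=S FR=S RL=W RR=W
after cmd 3 (t=26): FL=W FR=W RL=W RR=W
after cmd 4 (t=32): FL=W FR=W RL=W RR=S
after cmd 5 (t=40): FL=W FR=W RL=S RR=W
after cmd 6 (t=51): FL=W FR=W RL=S RR=W

start t=8: FL=W FR=W RL=W RR=S
cmd 1: advance +4 → t=12, phase=(3,2,9,5) → FL=S FR=S RL=W RR=W
cmd 2: advance +11 → t=23, phase=(2,1,8,4) → FL=S FR=S RL=W RR=W
cmd 3: advance +3 → t=26, phase=(5,4,11,7) → FL=W FR=W RL=W RR=W
cmd 4: advance +6 → t=32, phase=(11,10,5,1) → FL=W FR=W RL=W RR=S
cmd 5: advance +8 → t=40, phase=(7,6,1,9) → FL=W FR=W RL=S RR=W
cmd 6: advance +11 → t=51, phase=(6,5,0,8) → FL=W FR=W RL=S RR=W


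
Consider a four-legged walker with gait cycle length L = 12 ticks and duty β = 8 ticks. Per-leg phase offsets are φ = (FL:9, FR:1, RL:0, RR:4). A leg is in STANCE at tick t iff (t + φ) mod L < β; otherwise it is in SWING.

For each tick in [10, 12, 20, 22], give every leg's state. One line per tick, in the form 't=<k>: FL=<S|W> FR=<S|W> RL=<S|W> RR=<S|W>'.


t=10: FL=S FR=W RL=W RR=S
t=12: FL=W FR=S RL=S RR=S
t=20: FL=S FR=W RL=W RR=S
t=22: FL=S FR=W RL=W RR=S

t=10: phase=(7,11,10,2) vs β=8 → FL=S FR=W RL=W RR=S
t=12: phase=(9,1,0,4) vs β=8 → FL=W FR=S RL=S RR=S
t=20: phase=(5,9,8,0) vs β=8 → FL=S FR=W RL=W RR=S
t=22: phase=(7,11,10,2) vs β=8 → FL=S FR=W RL=W RR=S


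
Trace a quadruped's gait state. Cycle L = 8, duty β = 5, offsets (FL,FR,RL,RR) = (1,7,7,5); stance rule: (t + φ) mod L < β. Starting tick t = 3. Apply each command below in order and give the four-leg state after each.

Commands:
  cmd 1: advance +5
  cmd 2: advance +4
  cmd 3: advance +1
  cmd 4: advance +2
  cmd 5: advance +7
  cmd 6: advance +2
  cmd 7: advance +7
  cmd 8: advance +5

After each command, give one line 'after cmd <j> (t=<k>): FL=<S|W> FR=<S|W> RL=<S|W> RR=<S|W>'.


after cmd 1 (t=8): FL=S FR=W RL=W RR=W
after cmd 2 (t=12): FL=W FR=S RL=S RR=S
after cmd 3 (t=13): FL=W FR=S RL=S RR=S
after cmd 4 (t=15): FL=S FR=W RL=W RR=S
after cmd 5 (t=22): FL=W FR=W RL=W RR=S
after cmd 6 (t=24): FL=S FR=W RL=W RR=W
after cmd 7 (t=31): FL=S FR=W RL=W RR=S
after cmd 8 (t=36): FL=W FR=S RL=S RR=S

start t=3: FL=S FR=S RL=S RR=S
cmd 1: advance +5 → t=8, phase=(1,7,7,5) → FL=S FR=W RL=W RR=W
cmd 2: advance +4 → t=12, phase=(5,3,3,1) → FL=W FR=S RL=S RR=S
cmd 3: advance +1 → t=13, phase=(6,4,4,2) → FL=W FR=S RL=S RR=S
cmd 4: advance +2 → t=15, phase=(0,6,6,4) → FL=S FR=W RL=W RR=S
cmd 5: advance +7 → t=22, phase=(7,5,5,3) → FL=W FR=W RL=W RR=S
cmd 6: advance +2 → t=24, phase=(1,7,7,5) → FL=S FR=W RL=W RR=W
cmd 7: advance +7 → t=31, phase=(0,6,6,4) → FL=S FR=W RL=W RR=S
cmd 8: advance +5 → t=36, phase=(5,3,3,1) → FL=W FR=S RL=S RR=S


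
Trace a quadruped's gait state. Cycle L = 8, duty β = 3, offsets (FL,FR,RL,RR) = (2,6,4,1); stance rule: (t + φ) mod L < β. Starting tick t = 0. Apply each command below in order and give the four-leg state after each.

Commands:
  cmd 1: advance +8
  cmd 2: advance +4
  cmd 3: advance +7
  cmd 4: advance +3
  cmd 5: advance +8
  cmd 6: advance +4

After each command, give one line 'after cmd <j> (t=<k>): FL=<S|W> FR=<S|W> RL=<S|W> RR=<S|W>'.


after cmd 1 (t=8): FL=S FR=W RL=W RR=S
after cmd 2 (t=12): FL=W FR=S RL=S RR=W
after cmd 3 (t=19): FL=W FR=S RL=W RR=W
after cmd 4 (t=22): FL=S FR=W RL=S RR=W
after cmd 5 (t=30): FL=S FR=W RL=S RR=W
after cmd 6 (t=34): FL=W FR=S RL=W RR=W

start t=0: FL=S FR=W RL=W RR=S
cmd 1: advance +8 → t=8, phase=(2,6,4,1) → FL=S FR=W RL=W RR=S
cmd 2: advance +4 → t=12, phase=(6,2,0,5) → FL=W FR=S RL=S RR=W
cmd 3: advance +7 → t=19, phase=(5,1,7,4) → FL=W FR=S RL=W RR=W
cmd 4: advance +3 → t=22, phase=(0,4,2,7) → FL=S FR=W RL=S RR=W
cmd 5: advance +8 → t=30, phase=(0,4,2,7) → FL=S FR=W RL=S RR=W
cmd 6: advance +4 → t=34, phase=(4,0,6,3) → FL=W FR=S RL=W RR=W


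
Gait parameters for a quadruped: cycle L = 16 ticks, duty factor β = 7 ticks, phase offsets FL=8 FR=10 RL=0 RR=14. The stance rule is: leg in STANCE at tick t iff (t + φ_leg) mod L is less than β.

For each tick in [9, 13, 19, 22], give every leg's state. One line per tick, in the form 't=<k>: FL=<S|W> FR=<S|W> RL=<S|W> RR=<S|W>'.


t=9: phase=(1,3,9,7) vs β=7 → FL=S FR=S RL=W RR=W
t=13: phase=(5,7,13,11) vs β=7 → FL=S FR=W RL=W RR=W
t=19: phase=(11,13,3,1) vs β=7 → FL=W FR=W RL=S RR=S
t=22: phase=(14,0,6,4) vs β=7 → FL=W FR=S RL=S RR=S

t=9: FL=S FR=S RL=W RR=W
t=13: FL=S FR=W RL=W RR=W
t=19: FL=W FR=W RL=S RR=S
t=22: FL=W FR=S RL=S RR=S


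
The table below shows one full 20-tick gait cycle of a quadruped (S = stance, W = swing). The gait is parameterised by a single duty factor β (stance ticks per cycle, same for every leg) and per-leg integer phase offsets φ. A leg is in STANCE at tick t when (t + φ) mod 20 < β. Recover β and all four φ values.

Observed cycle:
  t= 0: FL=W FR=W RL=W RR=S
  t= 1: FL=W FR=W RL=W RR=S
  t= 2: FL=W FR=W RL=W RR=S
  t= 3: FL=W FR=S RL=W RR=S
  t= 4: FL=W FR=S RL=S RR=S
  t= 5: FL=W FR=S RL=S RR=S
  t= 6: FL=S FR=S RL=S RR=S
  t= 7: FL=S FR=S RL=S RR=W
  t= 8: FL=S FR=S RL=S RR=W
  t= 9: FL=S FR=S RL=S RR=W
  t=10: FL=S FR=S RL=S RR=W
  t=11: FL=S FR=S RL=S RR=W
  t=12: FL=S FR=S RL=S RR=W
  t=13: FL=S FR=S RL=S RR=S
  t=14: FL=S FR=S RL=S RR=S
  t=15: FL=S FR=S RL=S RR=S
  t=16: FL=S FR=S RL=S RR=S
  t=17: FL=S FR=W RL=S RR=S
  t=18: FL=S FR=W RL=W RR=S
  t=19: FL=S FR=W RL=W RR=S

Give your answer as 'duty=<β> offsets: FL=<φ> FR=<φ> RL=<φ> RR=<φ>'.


duty β = stance ticks per leg = 14
FL: stance ticks = 14; W→S at t=6 → φ=14
FR: stance ticks = 14; W→S at t=3 → φ=17
RL: stance ticks = 14; W→S at t=4 → φ=16
RR: stance ticks = 14; W→S at t=13 → φ=7

duty=14 offsets: FL=14 FR=17 RL=16 RR=7


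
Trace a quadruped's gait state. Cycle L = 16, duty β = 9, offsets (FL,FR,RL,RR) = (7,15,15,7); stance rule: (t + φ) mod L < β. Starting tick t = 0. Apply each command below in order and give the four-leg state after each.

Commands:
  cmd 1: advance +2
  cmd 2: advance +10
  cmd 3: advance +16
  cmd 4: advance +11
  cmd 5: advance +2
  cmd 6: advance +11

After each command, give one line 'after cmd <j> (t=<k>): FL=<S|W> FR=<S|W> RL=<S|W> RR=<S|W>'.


after cmd 1 (t=2): FL=W FR=S RL=S RR=W
after cmd 2 (t=12): FL=S FR=W RL=W RR=S
after cmd 3 (t=28): FL=S FR=W RL=W RR=S
after cmd 4 (t=39): FL=W FR=S RL=S RR=W
after cmd 5 (t=41): FL=S FR=S RL=S RR=S
after cmd 6 (t=52): FL=W FR=S RL=S RR=W

start t=0: FL=S FR=W RL=W RR=S
cmd 1: advance +2 → t=2, phase=(9,1,1,9) → FL=W FR=S RL=S RR=W
cmd 2: advance +10 → t=12, phase=(3,11,11,3) → FL=S FR=W RL=W RR=S
cmd 3: advance +16 → t=28, phase=(3,11,11,3) → FL=S FR=W RL=W RR=S
cmd 4: advance +11 → t=39, phase=(14,6,6,14) → FL=W FR=S RL=S RR=W
cmd 5: advance +2 → t=41, phase=(0,8,8,0) → FL=S FR=S RL=S RR=S
cmd 6: advance +11 → t=52, phase=(11,3,3,11) → FL=W FR=S RL=S RR=W


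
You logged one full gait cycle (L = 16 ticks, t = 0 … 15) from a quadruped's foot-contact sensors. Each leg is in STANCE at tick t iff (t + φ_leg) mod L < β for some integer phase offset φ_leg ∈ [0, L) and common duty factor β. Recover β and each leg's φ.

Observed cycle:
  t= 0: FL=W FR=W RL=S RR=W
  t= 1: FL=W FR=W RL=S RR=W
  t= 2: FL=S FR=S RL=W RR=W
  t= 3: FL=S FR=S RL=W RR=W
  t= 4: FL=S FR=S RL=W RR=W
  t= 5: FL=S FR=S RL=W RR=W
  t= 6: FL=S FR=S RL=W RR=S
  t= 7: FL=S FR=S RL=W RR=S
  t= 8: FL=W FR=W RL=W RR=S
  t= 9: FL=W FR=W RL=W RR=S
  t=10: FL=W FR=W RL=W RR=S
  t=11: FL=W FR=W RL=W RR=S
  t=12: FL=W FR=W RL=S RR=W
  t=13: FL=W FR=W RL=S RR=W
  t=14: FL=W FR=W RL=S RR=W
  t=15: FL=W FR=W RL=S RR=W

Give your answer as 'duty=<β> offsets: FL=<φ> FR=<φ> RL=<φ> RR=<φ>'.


duty β = stance ticks per leg = 6
FL: stance ticks = 6; W→S at t=2 → φ=14
FR: stance ticks = 6; W→S at t=2 → φ=14
RL: stance ticks = 6; W→S at t=12 → φ=4
RR: stance ticks = 6; W→S at t=6 → φ=10

duty=6 offsets: FL=14 FR=14 RL=4 RR=10


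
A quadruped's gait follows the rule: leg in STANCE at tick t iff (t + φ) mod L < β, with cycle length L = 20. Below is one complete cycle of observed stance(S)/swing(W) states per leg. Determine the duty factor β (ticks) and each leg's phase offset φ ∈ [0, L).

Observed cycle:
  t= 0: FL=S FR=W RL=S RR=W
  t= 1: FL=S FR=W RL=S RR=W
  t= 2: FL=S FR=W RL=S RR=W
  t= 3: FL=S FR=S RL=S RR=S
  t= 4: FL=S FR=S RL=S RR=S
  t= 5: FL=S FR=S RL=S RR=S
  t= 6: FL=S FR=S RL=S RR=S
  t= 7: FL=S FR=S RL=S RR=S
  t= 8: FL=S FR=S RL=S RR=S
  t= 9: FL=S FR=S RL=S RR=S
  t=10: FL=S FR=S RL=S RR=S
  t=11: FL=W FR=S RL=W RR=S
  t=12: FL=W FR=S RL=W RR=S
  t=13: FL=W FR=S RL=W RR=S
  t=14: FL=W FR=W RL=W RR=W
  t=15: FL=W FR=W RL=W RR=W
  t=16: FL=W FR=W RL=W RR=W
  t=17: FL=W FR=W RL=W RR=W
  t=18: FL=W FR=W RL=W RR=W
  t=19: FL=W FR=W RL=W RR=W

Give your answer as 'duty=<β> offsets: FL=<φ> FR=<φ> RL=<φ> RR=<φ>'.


duty β = stance ticks per leg = 11
FL: stance ticks = 11; W→S at t=0 → φ=0
FR: stance ticks = 11; W→S at t=3 → φ=17
RL: stance ticks = 11; W→S at t=0 → φ=0
RR: stance ticks = 11; W→S at t=3 → φ=17

duty=11 offsets: FL=0 FR=17 RL=0 RR=17


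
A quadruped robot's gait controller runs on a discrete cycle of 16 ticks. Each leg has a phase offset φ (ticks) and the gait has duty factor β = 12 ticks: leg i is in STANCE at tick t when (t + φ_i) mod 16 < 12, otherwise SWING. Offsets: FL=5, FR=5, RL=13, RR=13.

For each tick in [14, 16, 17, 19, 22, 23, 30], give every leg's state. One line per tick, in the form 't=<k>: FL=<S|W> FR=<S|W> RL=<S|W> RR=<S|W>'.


t=14: FL=S FR=S RL=S RR=S
t=16: FL=S FR=S RL=W RR=W
t=17: FL=S FR=S RL=W RR=W
t=19: FL=S FR=S RL=S RR=S
t=22: FL=S FR=S RL=S RR=S
t=23: FL=W FR=W RL=S RR=S
t=30: FL=S FR=S RL=S RR=S

t=14: phase=(3,3,11,11) vs β=12 → FL=S FR=S RL=S RR=S
t=16: phase=(5,5,13,13) vs β=12 → FL=S FR=S RL=W RR=W
t=17: phase=(6,6,14,14) vs β=12 → FL=S FR=S RL=W RR=W
t=19: phase=(8,8,0,0) vs β=12 → FL=S FR=S RL=S RR=S
t=22: phase=(11,11,3,3) vs β=12 → FL=S FR=S RL=S RR=S
t=23: phase=(12,12,4,4) vs β=12 → FL=W FR=W RL=S RR=S
t=30: phase=(3,3,11,11) vs β=12 → FL=S FR=S RL=S RR=S


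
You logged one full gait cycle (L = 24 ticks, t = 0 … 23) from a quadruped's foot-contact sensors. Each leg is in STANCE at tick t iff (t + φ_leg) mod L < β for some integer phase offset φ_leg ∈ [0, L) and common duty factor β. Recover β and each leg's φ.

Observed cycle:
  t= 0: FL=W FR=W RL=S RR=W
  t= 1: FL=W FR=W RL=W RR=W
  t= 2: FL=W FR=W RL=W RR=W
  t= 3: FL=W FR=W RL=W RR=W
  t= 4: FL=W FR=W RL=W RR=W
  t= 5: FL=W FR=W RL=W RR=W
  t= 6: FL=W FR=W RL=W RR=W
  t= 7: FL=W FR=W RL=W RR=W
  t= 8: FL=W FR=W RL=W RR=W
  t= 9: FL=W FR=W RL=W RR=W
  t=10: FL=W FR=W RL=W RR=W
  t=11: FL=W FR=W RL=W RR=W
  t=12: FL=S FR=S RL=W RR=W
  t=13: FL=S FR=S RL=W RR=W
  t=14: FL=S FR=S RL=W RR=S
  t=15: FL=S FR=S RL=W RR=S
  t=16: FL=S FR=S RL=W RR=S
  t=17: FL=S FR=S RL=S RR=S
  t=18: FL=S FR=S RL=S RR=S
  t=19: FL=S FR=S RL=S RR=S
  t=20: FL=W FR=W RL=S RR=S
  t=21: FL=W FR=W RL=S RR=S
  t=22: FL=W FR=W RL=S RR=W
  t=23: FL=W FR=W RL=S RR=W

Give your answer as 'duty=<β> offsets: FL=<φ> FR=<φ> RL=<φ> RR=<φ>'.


duty β = stance ticks per leg = 8
FL: stance ticks = 8; W→S at t=12 → φ=12
FR: stance ticks = 8; W→S at t=12 → φ=12
RL: stance ticks = 8; W→S at t=17 → φ=7
RR: stance ticks = 8; W→S at t=14 → φ=10

duty=8 offsets: FL=12 FR=12 RL=7 RR=10


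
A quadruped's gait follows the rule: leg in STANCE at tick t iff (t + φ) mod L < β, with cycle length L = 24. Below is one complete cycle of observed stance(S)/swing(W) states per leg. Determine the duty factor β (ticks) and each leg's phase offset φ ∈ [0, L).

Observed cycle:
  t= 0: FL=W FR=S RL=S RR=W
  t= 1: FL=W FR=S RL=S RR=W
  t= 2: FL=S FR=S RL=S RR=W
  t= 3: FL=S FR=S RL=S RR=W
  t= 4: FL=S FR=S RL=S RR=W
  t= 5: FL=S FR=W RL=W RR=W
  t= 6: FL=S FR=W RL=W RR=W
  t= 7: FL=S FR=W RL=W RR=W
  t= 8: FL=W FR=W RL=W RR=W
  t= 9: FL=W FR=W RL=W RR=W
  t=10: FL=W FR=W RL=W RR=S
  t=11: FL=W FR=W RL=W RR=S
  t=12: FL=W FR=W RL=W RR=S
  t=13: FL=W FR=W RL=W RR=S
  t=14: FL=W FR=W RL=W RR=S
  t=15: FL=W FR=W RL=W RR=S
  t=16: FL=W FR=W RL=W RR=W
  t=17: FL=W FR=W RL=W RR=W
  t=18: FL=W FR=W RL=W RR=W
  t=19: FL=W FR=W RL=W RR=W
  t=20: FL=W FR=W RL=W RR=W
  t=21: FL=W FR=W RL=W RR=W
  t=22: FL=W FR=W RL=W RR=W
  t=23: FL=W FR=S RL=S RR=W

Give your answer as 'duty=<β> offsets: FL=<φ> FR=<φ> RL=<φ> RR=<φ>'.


duty=6 offsets: FL=22 FR=1 RL=1 RR=14

duty β = stance ticks per leg = 6
FL: stance ticks = 6; W→S at t=2 → φ=22
FR: stance ticks = 6; W→S at t=23 → φ=1
RL: stance ticks = 6; W→S at t=23 → φ=1
RR: stance ticks = 6; W→S at t=10 → φ=14


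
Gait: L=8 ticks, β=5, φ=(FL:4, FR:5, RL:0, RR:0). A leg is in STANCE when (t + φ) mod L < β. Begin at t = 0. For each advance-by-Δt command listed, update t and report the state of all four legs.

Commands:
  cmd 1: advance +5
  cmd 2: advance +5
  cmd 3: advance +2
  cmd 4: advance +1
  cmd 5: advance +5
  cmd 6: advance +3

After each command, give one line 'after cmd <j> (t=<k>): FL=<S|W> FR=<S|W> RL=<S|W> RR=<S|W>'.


start t=0: FL=S FR=W RL=S RR=S
cmd 1: advance +5 → t=5, phase=(1,2,5,5) → FL=S FR=S RL=W RR=W
cmd 2: advance +5 → t=10, phase=(6,7,2,2) → FL=W FR=W RL=S RR=S
cmd 3: advance +2 → t=12, phase=(0,1,4,4) → FL=S FR=S RL=S RR=S
cmd 4: advance +1 → t=13, phase=(1,2,5,5) → FL=S FR=S RL=W RR=W
cmd 5: advance +5 → t=18, phase=(6,7,2,2) → FL=W FR=W RL=S RR=S
cmd 6: advance +3 → t=21, phase=(1,2,5,5) → FL=S FR=S RL=W RR=W

after cmd 1 (t=5): FL=S FR=S RL=W RR=W
after cmd 2 (t=10): FL=W FR=W RL=S RR=S
after cmd 3 (t=12): FL=S FR=S RL=S RR=S
after cmd 4 (t=13): FL=S FR=S RL=W RR=W
after cmd 5 (t=18): FL=W FR=W RL=S RR=S
after cmd 6 (t=21): FL=S FR=S RL=W RR=W


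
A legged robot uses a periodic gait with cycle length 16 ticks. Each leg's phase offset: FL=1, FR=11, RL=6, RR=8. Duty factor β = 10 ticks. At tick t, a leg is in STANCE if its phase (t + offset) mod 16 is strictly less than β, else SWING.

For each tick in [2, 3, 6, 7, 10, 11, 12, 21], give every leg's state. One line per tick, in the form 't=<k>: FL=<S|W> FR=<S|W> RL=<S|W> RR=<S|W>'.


t=2: FL=S FR=W RL=S RR=W
t=3: FL=S FR=W RL=S RR=W
t=6: FL=S FR=S RL=W RR=W
t=7: FL=S FR=S RL=W RR=W
t=10: FL=W FR=S RL=S RR=S
t=11: FL=W FR=S RL=S RR=S
t=12: FL=W FR=S RL=S RR=S
t=21: FL=S FR=S RL=W RR=W

t=2: phase=(3,13,8,10) vs β=10 → FL=S FR=W RL=S RR=W
t=3: phase=(4,14,9,11) vs β=10 → FL=S FR=W RL=S RR=W
t=6: phase=(7,1,12,14) vs β=10 → FL=S FR=S RL=W RR=W
t=7: phase=(8,2,13,15) vs β=10 → FL=S FR=S RL=W RR=W
t=10: phase=(11,5,0,2) vs β=10 → FL=W FR=S RL=S RR=S
t=11: phase=(12,6,1,3) vs β=10 → FL=W FR=S RL=S RR=S
t=12: phase=(13,7,2,4) vs β=10 → FL=W FR=S RL=S RR=S
t=21: phase=(6,0,11,13) vs β=10 → FL=S FR=S RL=W RR=W


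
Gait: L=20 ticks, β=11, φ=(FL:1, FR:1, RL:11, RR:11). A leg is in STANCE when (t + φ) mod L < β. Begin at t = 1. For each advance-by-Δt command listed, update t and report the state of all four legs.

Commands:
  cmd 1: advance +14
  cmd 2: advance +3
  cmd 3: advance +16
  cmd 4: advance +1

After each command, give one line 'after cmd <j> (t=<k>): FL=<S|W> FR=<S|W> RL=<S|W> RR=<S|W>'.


after cmd 1 (t=15): FL=W FR=W RL=S RR=S
after cmd 2 (t=18): FL=W FR=W RL=S RR=S
after cmd 3 (t=34): FL=W FR=W RL=S RR=S
after cmd 4 (t=35): FL=W FR=W RL=S RR=S

start t=1: FL=S FR=S RL=W RR=W
cmd 1: advance +14 → t=15, phase=(16,16,6,6) → FL=W FR=W RL=S RR=S
cmd 2: advance +3 → t=18, phase=(19,19,9,9) → FL=W FR=W RL=S RR=S
cmd 3: advance +16 → t=34, phase=(15,15,5,5) → FL=W FR=W RL=S RR=S
cmd 4: advance +1 → t=35, phase=(16,16,6,6) → FL=W FR=W RL=S RR=S


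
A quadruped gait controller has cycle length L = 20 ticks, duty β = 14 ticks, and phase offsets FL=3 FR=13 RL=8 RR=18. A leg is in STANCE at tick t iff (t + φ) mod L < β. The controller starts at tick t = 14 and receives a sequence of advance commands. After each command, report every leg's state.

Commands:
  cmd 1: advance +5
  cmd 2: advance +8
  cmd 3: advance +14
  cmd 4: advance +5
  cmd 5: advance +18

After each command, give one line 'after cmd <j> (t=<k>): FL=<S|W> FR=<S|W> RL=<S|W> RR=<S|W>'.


start t=14: FL=W FR=S RL=S RR=S
cmd 1: advance +5 → t=19, phase=(2,12,7,17) → FL=S FR=S RL=S RR=W
cmd 2: advance +8 → t=27, phase=(10,0,15,5) → FL=S FR=S RL=W RR=S
cmd 3: advance +14 → t=41, phase=(4,14,9,19) → FL=S FR=W RL=S RR=W
cmd 4: advance +5 → t=46, phase=(9,19,14,4) → FL=S FR=W RL=W RR=S
cmd 5: advance +18 → t=64, phase=(7,17,12,2) → FL=S FR=W RL=S RR=S

after cmd 1 (t=19): FL=S FR=S RL=S RR=W
after cmd 2 (t=27): FL=S FR=S RL=W RR=S
after cmd 3 (t=41): FL=S FR=W RL=S RR=W
after cmd 4 (t=46): FL=S FR=W RL=W RR=S
after cmd 5 (t=64): FL=S FR=W RL=S RR=S


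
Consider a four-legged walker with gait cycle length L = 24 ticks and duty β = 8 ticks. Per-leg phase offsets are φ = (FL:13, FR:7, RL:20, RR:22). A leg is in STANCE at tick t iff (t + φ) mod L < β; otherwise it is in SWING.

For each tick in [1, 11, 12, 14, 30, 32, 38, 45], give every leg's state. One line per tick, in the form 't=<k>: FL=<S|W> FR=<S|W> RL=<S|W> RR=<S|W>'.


t=1: phase=(14,8,21,23) vs β=8 → FL=W FR=W RL=W RR=W
t=11: phase=(0,18,7,9) vs β=8 → FL=S FR=W RL=S RR=W
t=12: phase=(1,19,8,10) vs β=8 → FL=S FR=W RL=W RR=W
t=14: phase=(3,21,10,12) vs β=8 → FL=S FR=W RL=W RR=W
t=30: phase=(19,13,2,4) vs β=8 → FL=W FR=W RL=S RR=S
t=32: phase=(21,15,4,6) vs β=8 → FL=W FR=W RL=S RR=S
t=38: phase=(3,21,10,12) vs β=8 → FL=S FR=W RL=W RR=W
t=45: phase=(10,4,17,19) vs β=8 → FL=W FR=S RL=W RR=W

t=1: FL=W FR=W RL=W RR=W
t=11: FL=S FR=W RL=S RR=W
t=12: FL=S FR=W RL=W RR=W
t=14: FL=S FR=W RL=W RR=W
t=30: FL=W FR=W RL=S RR=S
t=32: FL=W FR=W RL=S RR=S
t=38: FL=S FR=W RL=W RR=W
t=45: FL=W FR=S RL=W RR=W


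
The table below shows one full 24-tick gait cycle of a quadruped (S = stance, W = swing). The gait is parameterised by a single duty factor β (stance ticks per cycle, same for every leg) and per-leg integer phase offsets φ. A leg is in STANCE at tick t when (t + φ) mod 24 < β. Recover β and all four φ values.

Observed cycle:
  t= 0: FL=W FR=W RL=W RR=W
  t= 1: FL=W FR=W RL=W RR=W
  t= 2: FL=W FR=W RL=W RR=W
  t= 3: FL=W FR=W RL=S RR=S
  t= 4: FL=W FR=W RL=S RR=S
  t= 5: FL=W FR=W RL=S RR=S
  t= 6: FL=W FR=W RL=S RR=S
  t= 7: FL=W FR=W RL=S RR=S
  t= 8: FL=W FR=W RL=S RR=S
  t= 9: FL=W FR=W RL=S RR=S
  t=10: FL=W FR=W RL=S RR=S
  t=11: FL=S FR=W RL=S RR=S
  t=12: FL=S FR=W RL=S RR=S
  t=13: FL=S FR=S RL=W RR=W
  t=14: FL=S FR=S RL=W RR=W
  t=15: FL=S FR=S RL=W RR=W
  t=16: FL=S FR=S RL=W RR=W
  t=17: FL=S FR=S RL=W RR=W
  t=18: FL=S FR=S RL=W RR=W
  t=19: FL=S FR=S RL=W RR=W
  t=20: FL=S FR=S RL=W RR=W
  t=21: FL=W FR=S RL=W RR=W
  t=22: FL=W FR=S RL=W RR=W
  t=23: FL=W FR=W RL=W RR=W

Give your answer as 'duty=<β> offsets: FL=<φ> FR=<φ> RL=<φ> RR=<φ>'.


duty=10 offsets: FL=13 FR=11 RL=21 RR=21

duty β = stance ticks per leg = 10
FL: stance ticks = 10; W→S at t=11 → φ=13
FR: stance ticks = 10; W→S at t=13 → φ=11
RL: stance ticks = 10; W→S at t=3 → φ=21
RR: stance ticks = 10; W→S at t=3 → φ=21


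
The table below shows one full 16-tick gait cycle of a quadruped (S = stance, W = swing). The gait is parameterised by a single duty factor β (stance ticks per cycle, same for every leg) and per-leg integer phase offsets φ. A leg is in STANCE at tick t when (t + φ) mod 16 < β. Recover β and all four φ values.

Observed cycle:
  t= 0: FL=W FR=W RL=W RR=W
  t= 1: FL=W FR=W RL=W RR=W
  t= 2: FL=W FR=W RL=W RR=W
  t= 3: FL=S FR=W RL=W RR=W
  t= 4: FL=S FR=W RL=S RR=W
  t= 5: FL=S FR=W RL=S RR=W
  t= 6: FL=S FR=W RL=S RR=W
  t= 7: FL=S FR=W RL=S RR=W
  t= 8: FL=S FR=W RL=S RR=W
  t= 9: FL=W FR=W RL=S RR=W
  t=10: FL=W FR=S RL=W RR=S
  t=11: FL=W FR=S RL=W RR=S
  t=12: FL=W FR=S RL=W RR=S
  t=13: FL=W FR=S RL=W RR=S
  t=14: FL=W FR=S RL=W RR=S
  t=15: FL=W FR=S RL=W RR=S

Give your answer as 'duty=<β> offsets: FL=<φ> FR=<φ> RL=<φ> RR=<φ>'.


duty β = stance ticks per leg = 6
FL: stance ticks = 6; W→S at t=3 → φ=13
FR: stance ticks = 6; W→S at t=10 → φ=6
RL: stance ticks = 6; W→S at t=4 → φ=12
RR: stance ticks = 6; W→S at t=10 → φ=6

duty=6 offsets: FL=13 FR=6 RL=12 RR=6
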